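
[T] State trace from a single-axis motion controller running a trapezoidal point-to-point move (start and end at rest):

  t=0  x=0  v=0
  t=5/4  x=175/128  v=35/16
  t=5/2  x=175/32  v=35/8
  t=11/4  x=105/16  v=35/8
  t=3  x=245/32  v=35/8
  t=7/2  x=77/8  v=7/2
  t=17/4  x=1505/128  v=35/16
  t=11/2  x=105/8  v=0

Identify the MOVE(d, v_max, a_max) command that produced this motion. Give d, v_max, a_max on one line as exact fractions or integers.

final state: t=11/2, x=105/8, v=0 → d = 105/8
a_max = (35/16−0)/(5/4−0) = 7/4
max v = 35/8 over t∈[5/2,3] → v_max = 35/8
check: 35/8·(5/2+1/2) = 105/8 ✓

d=105/8 v_max=35/8 a_max=7/4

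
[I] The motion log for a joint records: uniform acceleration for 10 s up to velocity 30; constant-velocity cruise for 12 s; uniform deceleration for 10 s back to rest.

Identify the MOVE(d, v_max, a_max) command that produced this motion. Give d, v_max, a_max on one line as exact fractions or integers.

a_max = 30/10 = 3
d_a = ½·30·10 = 150; d_c = 30·12 = 360
d = 2·150 + 360 = 660
t_c = 12 > 0 → v_max = v_peak = 30

d=660 v_max=30 a_max=3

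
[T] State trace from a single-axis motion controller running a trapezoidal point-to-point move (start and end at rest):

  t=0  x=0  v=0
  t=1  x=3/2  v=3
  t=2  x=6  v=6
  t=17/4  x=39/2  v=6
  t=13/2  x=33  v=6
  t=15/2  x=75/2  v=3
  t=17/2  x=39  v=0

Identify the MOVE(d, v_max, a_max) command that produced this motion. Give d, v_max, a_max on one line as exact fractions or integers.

final state: t=17/2, x=39, v=0 → d = 39
a_max = (3−0)/(1−0) = 3
max v = 6 over t∈[2,13/2] → v_max = 6
check: 6·(2+9/2) = 39 ✓

d=39 v_max=6 a_max=3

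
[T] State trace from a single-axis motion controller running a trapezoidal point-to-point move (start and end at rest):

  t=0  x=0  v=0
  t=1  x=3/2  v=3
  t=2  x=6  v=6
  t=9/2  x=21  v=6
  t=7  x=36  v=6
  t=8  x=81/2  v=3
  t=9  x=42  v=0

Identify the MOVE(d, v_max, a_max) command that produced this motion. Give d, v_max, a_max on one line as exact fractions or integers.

d=42 v_max=6 a_max=3

final state: t=9, x=42, v=0 → d = 42
a_max = (3−0)/(1−0) = 3
max v = 6 over t∈[2,7] → v_max = 6
check: 6·(2+5) = 42 ✓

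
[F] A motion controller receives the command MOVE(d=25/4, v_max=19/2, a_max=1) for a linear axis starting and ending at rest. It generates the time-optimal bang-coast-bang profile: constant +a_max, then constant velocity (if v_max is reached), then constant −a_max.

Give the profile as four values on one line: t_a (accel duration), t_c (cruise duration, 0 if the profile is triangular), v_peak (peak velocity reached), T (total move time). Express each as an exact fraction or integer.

t_a=5/2 t_c=0 v_peak=5/2 T=5

vₘ²/aₘ = (19/2)²/1 = 361/4
25/4 < 361/4 ⇒ no cruise
v_peak = √(25/4·1) = √(25/4) = 5/2
t_a = (5/2)/1 = 5/2; t_c = 0
T = 2·5/2 = 5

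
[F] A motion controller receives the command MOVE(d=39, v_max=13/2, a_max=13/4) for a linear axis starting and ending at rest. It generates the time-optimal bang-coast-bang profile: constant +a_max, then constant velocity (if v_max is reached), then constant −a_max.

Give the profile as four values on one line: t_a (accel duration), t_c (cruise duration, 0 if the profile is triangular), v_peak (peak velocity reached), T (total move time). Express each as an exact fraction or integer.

t_a=2 t_c=4 v_peak=13/2 T=8

vₘ²/aₘ = (13/2)²/(13/4) = 13
39 ≥ 13 → trapezoidal
t_a = (13/2)/(13/4) = 2; v_peak = 13/2
d_cruise = 39 − 13 = 26; t_c = 26/(13/2) = 4
T = 2·2 + 4 = 8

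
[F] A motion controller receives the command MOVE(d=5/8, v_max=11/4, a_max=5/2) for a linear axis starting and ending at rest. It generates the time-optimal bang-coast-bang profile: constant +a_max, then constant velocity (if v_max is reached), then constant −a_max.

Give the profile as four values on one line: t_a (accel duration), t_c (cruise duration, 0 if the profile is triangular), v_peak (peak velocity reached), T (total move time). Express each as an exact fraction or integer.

vₘ²/aₘ = (11/4)²/(5/2) = 121/40
5/8 < 121/40 ⇒ no cruise
v_peak = √(5/8·5/2) = √(25/16) = 5/4
t_a = (5/4)/(5/2) = 1/2; t_c = 0
T = 2·1/2 = 1

t_a=1/2 t_c=0 v_peak=5/4 T=1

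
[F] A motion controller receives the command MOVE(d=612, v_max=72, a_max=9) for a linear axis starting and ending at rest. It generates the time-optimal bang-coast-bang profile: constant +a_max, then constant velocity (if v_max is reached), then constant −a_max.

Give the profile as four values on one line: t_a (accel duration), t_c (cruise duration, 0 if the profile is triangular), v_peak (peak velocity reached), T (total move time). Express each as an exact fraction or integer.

t_a=8 t_c=1/2 v_peak=72 T=33/2

vₘ²/aₘ = 72²/9 = 576
612 ≥ 576 → trapezoidal
t_a = 72/9 = 8; v_peak = 72
d_cruise = 612 − 576 = 36; t_c = 36/72 = 1/2
T = 2·8 + 1/2 = 33/2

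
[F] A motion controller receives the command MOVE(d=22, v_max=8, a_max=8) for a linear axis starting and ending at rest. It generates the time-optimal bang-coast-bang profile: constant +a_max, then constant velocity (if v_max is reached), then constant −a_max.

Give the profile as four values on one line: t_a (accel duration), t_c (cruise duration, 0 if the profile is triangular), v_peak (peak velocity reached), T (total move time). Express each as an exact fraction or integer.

t_a=1 t_c=7/4 v_peak=8 T=15/4

(v_max)²/a_max = 8²/8 = 8
22 ≥ 8 so v_max reached
t_a = 8/8 = 1; v_peak = 8
d_cruise = 22 − 8 = 14; t_c = 14/8 = 7/4
T = 2·1 + 7/4 = 15/4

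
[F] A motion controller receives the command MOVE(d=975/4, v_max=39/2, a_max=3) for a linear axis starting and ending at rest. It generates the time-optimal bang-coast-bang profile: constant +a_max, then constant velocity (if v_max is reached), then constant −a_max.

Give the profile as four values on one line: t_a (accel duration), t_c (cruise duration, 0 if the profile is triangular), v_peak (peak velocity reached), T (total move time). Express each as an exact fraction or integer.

t_a=13/2 t_c=6 v_peak=39/2 T=19

(v_max)²/a_max = (39/2)²/3 = 507/4
975/4 ≥ 507/4 → trapezoidal
t_a = (39/2)/3 = 13/2; v_peak = 39/2
d_cruise = 975/4 − 507/4 = 117; t_c = 117/(39/2) = 6
T = 2·13/2 + 6 = 19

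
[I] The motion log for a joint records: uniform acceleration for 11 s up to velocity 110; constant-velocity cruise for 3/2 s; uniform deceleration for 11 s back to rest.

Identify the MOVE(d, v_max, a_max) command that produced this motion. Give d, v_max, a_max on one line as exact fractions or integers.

a_max = 110/11 = 10
d_a = ½·110·11 = 605; d_c = 110·3/2 = 165
d = 2·605 + 165 = 1375
t_c = 3/2 > 0 → v_max = v_peak = 110

d=1375 v_max=110 a_max=10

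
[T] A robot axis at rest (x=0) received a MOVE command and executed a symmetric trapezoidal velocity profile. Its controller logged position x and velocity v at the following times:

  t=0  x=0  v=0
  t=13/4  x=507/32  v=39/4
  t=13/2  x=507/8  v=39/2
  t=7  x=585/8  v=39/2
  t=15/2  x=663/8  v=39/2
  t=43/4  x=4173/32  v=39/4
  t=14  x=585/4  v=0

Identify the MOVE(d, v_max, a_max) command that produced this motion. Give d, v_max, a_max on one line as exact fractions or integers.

final state: t=14, x=585/4, v=0 → d = 585/4
a_max = (39/4−0)/(13/4−0) = 3
max v = 39/2 over t∈[13/2,15/2] → v_max = 39/2
check: 39/2·(13/2+1) = 585/4 ✓

d=585/4 v_max=39/2 a_max=3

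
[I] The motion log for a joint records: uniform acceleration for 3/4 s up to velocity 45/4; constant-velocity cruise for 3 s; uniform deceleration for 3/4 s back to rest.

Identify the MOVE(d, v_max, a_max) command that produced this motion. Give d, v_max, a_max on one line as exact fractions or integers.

d=675/16 v_max=45/4 a_max=15

a_max = (45/4)/(3/4) = 15
d_a = ½·45/4·3/4 = 135/32; d_c = 45/4·3 = 135/4
d = 2·135/32 + 135/4 = 675/16
t_c = 3 > 0 ⇒ limit active, v_max = 45/4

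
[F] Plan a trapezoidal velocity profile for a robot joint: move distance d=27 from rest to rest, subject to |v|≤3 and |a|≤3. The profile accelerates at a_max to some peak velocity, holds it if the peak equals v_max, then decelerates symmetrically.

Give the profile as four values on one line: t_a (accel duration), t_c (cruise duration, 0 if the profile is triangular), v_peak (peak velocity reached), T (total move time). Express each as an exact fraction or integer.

v_max²/a_max = 3²/3 = 3
27 ≥ 3 so v_max reached
t_a = 3/3 = 1; v_peak = 3
d_cruise = 27 − 3 = 24; t_c = 24/3 = 8
T = 2·1 + 8 = 10

t_a=1 t_c=8 v_peak=3 T=10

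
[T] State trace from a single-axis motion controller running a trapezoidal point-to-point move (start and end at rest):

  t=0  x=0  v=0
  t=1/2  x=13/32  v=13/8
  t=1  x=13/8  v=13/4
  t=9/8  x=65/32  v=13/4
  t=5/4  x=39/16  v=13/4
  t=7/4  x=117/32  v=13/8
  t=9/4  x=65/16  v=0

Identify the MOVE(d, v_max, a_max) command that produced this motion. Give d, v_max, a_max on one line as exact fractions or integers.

final state: t=9/4, x=65/16, v=0 → d = 65/16
a_max = (13/8−0)/(1/2−0) = 13/4
max v = 13/4 over t∈[1,5/4] → v_max = 13/4
check: 13/4·(1+1/4) = 65/16 ✓

d=65/16 v_max=13/4 a_max=13/4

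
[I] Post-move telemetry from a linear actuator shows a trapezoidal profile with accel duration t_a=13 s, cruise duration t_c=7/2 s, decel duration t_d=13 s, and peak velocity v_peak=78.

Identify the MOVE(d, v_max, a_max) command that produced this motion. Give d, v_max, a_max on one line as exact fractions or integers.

a_max = 78/13 = 6
d_a = ½·78·13 = 507; d_c = 78·7/2 = 273
d = 2·507 + 273 = 1287
t_c = 7/2 > 0 ⇒ limit active, v_max = 78

d=1287 v_max=78 a_max=6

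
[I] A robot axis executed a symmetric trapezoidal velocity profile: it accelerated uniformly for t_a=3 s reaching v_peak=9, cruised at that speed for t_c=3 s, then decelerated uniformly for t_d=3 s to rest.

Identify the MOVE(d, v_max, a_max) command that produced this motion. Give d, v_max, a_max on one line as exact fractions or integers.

a_max = 9/3 = 3
d_a = ½·9·3 = 27/2; d_c = 9·3 = 27
d = 2·27/2 + 27 = 54
t_c = 3 > 0 so v_max = 9

d=54 v_max=9 a_max=3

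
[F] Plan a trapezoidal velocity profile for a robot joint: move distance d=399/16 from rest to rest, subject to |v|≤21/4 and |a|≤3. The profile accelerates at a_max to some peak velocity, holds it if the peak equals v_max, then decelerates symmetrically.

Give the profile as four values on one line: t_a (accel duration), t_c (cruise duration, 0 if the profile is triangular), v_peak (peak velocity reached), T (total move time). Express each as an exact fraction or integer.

t_a=7/4 t_c=3 v_peak=21/4 T=13/2

v_max²/a_max = (21/4)²/3 = 147/16
399/16 ≥ 147/16 → trapezoidal
t_a = (21/4)/3 = 7/4; v_peak = 21/4
d_cruise = 399/16 − 147/16 = 63/4; t_c = (63/4)/(21/4) = 3
T = 2·7/4 + 3 = 13/2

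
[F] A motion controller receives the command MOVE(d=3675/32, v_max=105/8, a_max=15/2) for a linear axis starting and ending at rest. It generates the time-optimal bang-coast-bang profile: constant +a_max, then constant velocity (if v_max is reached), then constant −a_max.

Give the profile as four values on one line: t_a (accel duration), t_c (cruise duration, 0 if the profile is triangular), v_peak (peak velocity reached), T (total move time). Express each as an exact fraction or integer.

t_a=7/4 t_c=7 v_peak=105/8 T=21/2

vₘ²/aₘ = (105/8)²/(15/2) = 735/32
3675/32 ≥ 735/32 so v_max reached
t_a = (105/8)/(15/2) = 7/4; v_peak = 105/8
d_cruise = 3675/32 − 735/32 = 735/8; t_c = (735/8)/(105/8) = 7
T = 2·7/4 + 7 = 21/2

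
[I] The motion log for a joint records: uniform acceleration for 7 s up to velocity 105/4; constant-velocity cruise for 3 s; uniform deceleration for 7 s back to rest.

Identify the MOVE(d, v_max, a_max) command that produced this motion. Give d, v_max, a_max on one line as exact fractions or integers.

d=525/2 v_max=105/4 a_max=15/4

a_max = (105/4)/7 = 15/4
d_a = ½·105/4·7 = 735/8; d_c = 105/4·3 = 315/4
d = 2·735/8 + 315/4 = 525/2
t_c = 3 > 0 → v_max = v_peak = 105/4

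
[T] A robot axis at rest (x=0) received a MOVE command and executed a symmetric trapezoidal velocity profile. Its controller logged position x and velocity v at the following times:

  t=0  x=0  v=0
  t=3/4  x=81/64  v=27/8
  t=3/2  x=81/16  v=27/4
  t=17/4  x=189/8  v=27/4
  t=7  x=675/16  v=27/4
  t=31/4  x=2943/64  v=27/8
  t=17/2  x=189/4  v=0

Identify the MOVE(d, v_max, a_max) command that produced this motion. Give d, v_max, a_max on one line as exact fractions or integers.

d=189/4 v_max=27/4 a_max=9/2

final state: t=17/2, x=189/4, v=0 → d = 189/4
a_max = (27/8−0)/(3/4−0) = 9/2
max v = 27/4 over t∈[3/2,7] → v_max = 27/4
check: 27/4·(3/2+11/2) = 189/4 ✓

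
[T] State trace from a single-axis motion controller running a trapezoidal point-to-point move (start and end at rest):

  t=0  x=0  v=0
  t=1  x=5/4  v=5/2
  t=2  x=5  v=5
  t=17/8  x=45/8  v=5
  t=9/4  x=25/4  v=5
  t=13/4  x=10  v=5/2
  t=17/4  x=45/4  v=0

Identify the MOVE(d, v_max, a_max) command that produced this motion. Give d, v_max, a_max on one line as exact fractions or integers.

final state: t=17/4, x=45/4, v=0 → d = 45/4
a_max = (5/2−0)/(1−0) = 5/2
max v = 5 over t∈[2,9/4] → v_max = 5
check: 5·(2+1/4) = 45/4 ✓

d=45/4 v_max=5 a_max=5/2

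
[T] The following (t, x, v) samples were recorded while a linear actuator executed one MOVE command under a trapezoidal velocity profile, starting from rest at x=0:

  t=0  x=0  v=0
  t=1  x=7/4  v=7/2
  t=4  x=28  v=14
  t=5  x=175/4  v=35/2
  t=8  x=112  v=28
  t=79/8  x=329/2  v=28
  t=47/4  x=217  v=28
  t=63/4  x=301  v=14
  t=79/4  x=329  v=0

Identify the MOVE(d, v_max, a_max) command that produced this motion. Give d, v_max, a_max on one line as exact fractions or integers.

d=329 v_max=28 a_max=7/2

final state: t=79/4, x=329, v=0 → d = 329
a_max = (7/2−0)/(1−0) = 7/2
max v = 28 over t∈[8,47/4] → v_max = 28
check: 28·(8+15/4) = 329 ✓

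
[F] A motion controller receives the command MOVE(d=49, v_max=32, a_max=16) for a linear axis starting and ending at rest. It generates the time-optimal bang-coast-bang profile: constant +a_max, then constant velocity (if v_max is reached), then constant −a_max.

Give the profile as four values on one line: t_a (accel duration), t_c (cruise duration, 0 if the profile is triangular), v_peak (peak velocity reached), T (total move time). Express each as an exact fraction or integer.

t_a=7/4 t_c=0 v_peak=28 T=7/2

v_max²/a_max = 32²/16 = 64
49 < 64 ⇒ no cruise
v_peak = √(49·16) = √784 = 28
t_a = 28/16 = 7/4; t_c = 0
T = 2·7/4 = 7/2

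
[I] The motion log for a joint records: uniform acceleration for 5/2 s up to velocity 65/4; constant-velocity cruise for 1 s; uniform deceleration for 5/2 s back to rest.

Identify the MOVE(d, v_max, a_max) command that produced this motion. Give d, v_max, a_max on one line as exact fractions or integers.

a_max = (65/4)/(5/2) = 13/2
d_a = ½·65/4·5/2 = 325/16; d_c = 65/4·1 = 65/4
d = 2·325/16 + 65/4 = 455/8
t_c = 1 > 0 so v_max = 65/4

d=455/8 v_max=65/4 a_max=13/2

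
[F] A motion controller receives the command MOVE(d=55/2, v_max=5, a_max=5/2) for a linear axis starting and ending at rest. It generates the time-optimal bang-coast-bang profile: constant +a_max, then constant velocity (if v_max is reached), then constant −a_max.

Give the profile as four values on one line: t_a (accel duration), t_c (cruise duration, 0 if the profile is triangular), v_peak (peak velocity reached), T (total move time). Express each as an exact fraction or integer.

t_a=2 t_c=7/2 v_peak=5 T=15/2

v_max²/a_max = 5²/(5/2) = 10
55/2 ≥ 10 ⇒ cruise phase
t_a = 5/(5/2) = 2; v_peak = 5
d_cruise = 55/2 − 10 = 35/2; t_c = (35/2)/5 = 7/2
T = 2·2 + 7/2 = 15/2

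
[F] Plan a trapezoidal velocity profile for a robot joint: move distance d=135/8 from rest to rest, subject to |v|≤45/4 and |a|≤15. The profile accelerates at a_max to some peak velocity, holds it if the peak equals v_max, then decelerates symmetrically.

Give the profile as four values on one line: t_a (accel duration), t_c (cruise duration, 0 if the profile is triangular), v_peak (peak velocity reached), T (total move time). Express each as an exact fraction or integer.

v_max²/a_max = (45/4)²/15 = 135/16
135/8 ≥ 135/16 ⇒ cruise phase
t_a = (45/4)/15 = 3/4; v_peak = 45/4
d_cruise = 135/8 − 135/16 = 135/16; t_c = (135/16)/(45/4) = 3/4
T = 2·3/4 + 3/4 = 9/4

t_a=3/4 t_c=3/4 v_peak=45/4 T=9/4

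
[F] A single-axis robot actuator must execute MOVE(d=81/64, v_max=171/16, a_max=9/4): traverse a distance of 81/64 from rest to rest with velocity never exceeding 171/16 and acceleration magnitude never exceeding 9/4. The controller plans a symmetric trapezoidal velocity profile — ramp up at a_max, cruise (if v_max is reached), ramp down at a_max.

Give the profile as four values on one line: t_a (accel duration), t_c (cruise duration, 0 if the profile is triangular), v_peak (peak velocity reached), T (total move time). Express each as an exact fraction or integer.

(v_max)²/a_max = (171/16)²/(9/4) = 3249/64
81/64 < 3249/64 ⇒ no cruise
v_peak = √(81/64·9/4) = √(729/256) = 27/16
t_a = (27/16)/(9/4) = 3/4; t_c = 0
T = 2·3/4 = 3/2

t_a=3/4 t_c=0 v_peak=27/16 T=3/2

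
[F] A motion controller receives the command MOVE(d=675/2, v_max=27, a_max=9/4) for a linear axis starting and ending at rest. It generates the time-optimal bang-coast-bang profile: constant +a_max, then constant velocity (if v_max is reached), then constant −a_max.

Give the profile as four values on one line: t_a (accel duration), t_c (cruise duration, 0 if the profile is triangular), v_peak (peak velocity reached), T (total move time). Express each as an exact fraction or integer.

t_a=12 t_c=1/2 v_peak=27 T=49/2

(v_max)²/a_max = 27²/(9/4) = 324
675/2 ≥ 324 → trapezoidal
t_a = 27/(9/4) = 12; v_peak = 27
d_cruise = 675/2 − 324 = 27/2; t_c = (27/2)/27 = 1/2
T = 2·12 + 1/2 = 49/2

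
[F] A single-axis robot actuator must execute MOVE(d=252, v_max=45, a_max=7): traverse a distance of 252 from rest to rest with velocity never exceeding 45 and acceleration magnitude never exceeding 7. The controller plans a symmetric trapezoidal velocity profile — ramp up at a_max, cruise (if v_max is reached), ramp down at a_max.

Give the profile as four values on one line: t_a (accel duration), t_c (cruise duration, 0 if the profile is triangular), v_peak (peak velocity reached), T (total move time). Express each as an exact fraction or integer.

vₘ²/aₘ = 45²/7 = 2025/7
252 < 2025/7 → triangular
v_peak = √(252·7) = √1764 = 42
t_a = 42/7 = 6; t_c = 0
T = 2·6 = 12

t_a=6 t_c=0 v_peak=42 T=12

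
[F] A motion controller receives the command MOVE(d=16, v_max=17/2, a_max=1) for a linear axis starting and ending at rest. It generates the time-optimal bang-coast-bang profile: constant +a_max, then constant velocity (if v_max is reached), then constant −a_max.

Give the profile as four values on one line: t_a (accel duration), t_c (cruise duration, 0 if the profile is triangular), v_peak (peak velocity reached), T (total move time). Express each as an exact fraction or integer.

t_a=4 t_c=0 v_peak=4 T=8

v_max²/a_max = (17/2)²/1 = 289/4
16 < 289/4 so t_c = 0
v_peak = √(16·1) = √16 = 4
t_a = 4/1 = 4; t_c = 0
T = 2·4 = 8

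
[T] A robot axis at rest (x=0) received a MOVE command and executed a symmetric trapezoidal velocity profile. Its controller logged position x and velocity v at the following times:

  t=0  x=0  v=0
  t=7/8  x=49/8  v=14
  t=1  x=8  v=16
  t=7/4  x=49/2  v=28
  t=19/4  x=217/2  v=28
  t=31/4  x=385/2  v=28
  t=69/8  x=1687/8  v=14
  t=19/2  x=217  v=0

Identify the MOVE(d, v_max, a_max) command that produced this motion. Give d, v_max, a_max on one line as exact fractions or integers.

final state: t=19/2, x=217, v=0 → d = 217
a_max = (14−0)/(7/8−0) = 16
max v = 28 over t∈[7/4,31/4] → v_max = 28
check: 28·(7/4+6) = 217 ✓

d=217 v_max=28 a_max=16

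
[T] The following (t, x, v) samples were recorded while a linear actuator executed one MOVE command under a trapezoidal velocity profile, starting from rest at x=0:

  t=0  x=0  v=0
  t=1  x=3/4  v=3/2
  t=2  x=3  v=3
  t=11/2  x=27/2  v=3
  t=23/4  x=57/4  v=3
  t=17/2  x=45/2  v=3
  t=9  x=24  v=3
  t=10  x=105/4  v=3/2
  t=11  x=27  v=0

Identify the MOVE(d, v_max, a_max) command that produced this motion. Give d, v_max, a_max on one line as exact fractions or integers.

d=27 v_max=3 a_max=3/2

final state: t=11, x=27, v=0 → d = 27
a_max = (3/2−0)/(1−0) = 3/2
max v = 3 over t∈[2,9] → v_max = 3
check: 3·(2+7) = 27 ✓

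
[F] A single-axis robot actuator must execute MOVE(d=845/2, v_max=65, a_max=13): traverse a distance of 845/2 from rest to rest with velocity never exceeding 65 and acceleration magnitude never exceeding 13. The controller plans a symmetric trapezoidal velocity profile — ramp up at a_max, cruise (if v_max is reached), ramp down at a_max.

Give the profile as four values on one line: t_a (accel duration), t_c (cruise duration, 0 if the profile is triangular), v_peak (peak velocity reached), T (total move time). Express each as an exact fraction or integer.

vₘ²/aₘ = 65²/13 = 325
845/2 ≥ 325 so v_max reached
t_a = 65/13 = 5; v_peak = 65
d_cruise = 845/2 − 325 = 195/2; t_c = (195/2)/65 = 3/2
T = 2·5 + 3/2 = 23/2

t_a=5 t_c=3/2 v_peak=65 T=23/2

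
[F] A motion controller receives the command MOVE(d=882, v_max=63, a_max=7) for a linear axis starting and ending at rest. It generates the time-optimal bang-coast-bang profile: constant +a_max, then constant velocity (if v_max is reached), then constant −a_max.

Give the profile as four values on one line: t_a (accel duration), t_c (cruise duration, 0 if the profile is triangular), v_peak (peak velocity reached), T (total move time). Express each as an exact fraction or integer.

t_a=9 t_c=5 v_peak=63 T=23

v_max²/a_max = 63²/7 = 567
882 ≥ 567 ⇒ cruise phase
t_a = 63/7 = 9; v_peak = 63
d_cruise = 882 − 567 = 315; t_c = 315/63 = 5
T = 2·9 + 5 = 23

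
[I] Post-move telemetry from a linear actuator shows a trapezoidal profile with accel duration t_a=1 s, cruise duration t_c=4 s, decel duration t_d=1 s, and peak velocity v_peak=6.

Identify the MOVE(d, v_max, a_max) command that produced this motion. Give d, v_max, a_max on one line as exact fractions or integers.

d=30 v_max=6 a_max=6

a_max = 6/1 = 6
d_a = ½·6·1 = 3; d_c = 6·4 = 24
d = 2·3 + 24 = 30
t_c = 4 > 0 so v_max = 6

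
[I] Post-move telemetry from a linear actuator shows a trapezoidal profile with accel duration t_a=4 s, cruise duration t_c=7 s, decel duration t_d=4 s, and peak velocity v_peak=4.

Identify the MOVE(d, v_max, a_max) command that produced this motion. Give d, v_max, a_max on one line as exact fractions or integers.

a_max = 4/4 = 1
d_a = ½·4·4 = 8; d_c = 4·7 = 28
d = 2·8 + 28 = 44
t_c = 7 > 0 ⇒ limit active, v_max = 4

d=44 v_max=4 a_max=1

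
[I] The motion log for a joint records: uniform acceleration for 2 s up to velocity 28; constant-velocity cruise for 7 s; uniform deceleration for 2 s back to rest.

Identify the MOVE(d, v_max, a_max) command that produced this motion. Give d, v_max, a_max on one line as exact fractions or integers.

d=252 v_max=28 a_max=14

a_max = 28/2 = 14
d_a = ½·28·2 = 28; d_c = 28·7 = 196
d = 2·28 + 196 = 252
t_c = 7 > 0 → v_max = v_peak = 28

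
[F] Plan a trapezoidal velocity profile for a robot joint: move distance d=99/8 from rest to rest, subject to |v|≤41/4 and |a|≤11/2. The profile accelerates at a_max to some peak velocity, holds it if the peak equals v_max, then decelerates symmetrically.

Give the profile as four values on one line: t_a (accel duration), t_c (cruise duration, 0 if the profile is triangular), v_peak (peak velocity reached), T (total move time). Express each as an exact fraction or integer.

t_a=3/2 t_c=0 v_peak=33/4 T=3

(v_max)²/a_max = (41/4)²/(11/2) = 1681/88
99/8 < 1681/88 → triangular
v_peak = √(99/8·11/2) = √(1089/16) = 33/4
t_a = (33/4)/(11/2) = 3/2; t_c = 0
T = 2·3/2 = 3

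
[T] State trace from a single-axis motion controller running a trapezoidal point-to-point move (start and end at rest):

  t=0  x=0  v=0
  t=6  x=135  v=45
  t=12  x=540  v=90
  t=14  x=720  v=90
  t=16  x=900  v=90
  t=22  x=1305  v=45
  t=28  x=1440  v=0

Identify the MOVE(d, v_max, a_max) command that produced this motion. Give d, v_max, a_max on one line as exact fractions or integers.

d=1440 v_max=90 a_max=15/2

final state: t=28, x=1440, v=0 → d = 1440
a_max = (45−0)/(6−0) = 15/2
max v = 90 over t∈[12,16] → v_max = 90
check: 90·(12+4) = 1440 ✓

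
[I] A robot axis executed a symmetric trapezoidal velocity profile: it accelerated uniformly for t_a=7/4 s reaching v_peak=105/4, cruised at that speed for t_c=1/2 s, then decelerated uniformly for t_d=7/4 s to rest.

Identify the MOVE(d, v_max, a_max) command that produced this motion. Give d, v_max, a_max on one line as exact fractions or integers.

a_max = (105/4)/(7/4) = 15
d_a = ½·105/4·7/4 = 735/32; d_c = 105/4·1/2 = 105/8
d = 2·735/32 + 105/8 = 945/16
t_c = 1/2 > 0 so v_max = 105/4

d=945/16 v_max=105/4 a_max=15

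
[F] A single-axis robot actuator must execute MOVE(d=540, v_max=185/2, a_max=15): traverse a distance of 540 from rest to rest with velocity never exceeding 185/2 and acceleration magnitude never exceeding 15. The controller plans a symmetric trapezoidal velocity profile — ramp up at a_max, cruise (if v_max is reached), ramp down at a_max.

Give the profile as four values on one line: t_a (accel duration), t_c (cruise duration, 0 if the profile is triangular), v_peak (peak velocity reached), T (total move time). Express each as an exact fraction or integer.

v_max²/a_max = (185/2)²/15 = 6845/12
540 < 6845/12 ⇒ no cruise
v_peak = √(540·15) = √8100 = 90
t_a = 90/15 = 6; t_c = 0
T = 2·6 = 12

t_a=6 t_c=0 v_peak=90 T=12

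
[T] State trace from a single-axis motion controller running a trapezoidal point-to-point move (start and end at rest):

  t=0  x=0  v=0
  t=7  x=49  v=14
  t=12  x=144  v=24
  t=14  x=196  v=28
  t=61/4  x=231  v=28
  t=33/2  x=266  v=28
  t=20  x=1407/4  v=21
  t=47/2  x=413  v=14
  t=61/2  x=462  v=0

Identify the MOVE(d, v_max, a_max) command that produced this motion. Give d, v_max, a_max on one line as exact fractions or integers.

d=462 v_max=28 a_max=2

final state: t=61/2, x=462, v=0 → d = 462
a_max = (14−0)/(7−0) = 2
max v = 28 over t∈[14,33/2] → v_max = 28
check: 28·(14+5/2) = 462 ✓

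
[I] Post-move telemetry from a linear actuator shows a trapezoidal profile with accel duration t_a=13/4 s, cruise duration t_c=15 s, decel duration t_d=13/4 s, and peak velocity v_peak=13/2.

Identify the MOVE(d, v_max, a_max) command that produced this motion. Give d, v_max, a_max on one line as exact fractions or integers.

a_max = (13/2)/(13/4) = 2
d_a = ½·13/2·13/4 = 169/16; d_c = 13/2·15 = 195/2
d = 2·169/16 + 195/2 = 949/8
t_c = 15 > 0 so v_max = 13/2

d=949/8 v_max=13/2 a_max=2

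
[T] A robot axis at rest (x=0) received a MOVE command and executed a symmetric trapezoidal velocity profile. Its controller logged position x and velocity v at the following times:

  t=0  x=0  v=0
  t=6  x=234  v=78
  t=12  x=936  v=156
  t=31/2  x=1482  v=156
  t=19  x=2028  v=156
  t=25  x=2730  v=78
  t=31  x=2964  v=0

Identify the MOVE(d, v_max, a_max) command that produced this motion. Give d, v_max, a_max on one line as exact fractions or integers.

d=2964 v_max=156 a_max=13

final state: t=31, x=2964, v=0 → d = 2964
a_max = (78−0)/(6−0) = 13
max v = 156 over t∈[12,19] → v_max = 156
check: 156·(12+7) = 2964 ✓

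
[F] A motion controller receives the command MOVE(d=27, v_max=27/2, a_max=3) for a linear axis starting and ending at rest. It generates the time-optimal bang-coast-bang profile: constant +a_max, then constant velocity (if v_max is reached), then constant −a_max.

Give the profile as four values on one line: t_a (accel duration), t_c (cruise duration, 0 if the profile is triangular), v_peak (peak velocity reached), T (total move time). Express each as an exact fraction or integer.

v_max²/a_max = (27/2)²/3 = 243/4
27 < 243/4 so t_c = 0
v_peak = √(27·3) = √81 = 9
t_a = 9/3 = 3; t_c = 0
T = 2·3 = 6

t_a=3 t_c=0 v_peak=9 T=6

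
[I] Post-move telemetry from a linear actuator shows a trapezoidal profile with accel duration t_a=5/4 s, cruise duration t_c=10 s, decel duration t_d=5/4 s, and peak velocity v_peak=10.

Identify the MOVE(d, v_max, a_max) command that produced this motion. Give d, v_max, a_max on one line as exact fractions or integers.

d=225/2 v_max=10 a_max=8

a_max = 10/(5/4) = 8
d_a = ½·10·5/4 = 25/4; d_c = 10·10 = 100
d = 2·25/4 + 100 = 225/2
t_c = 10 > 0 → v_max = v_peak = 10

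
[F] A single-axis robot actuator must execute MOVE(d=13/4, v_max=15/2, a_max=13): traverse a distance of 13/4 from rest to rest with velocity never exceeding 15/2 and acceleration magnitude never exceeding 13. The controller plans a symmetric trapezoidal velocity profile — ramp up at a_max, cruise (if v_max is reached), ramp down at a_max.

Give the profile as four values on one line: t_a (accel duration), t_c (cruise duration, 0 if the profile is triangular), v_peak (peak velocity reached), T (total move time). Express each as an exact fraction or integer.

(v_max)²/a_max = (15/2)²/13 = 225/52
13/4 < 225/52 → triangular
v_peak = √(13/4·13) = √(169/4) = 13/2
t_a = (13/2)/13 = 1/2; t_c = 0
T = 2·1/2 = 1

t_a=1/2 t_c=0 v_peak=13/2 T=1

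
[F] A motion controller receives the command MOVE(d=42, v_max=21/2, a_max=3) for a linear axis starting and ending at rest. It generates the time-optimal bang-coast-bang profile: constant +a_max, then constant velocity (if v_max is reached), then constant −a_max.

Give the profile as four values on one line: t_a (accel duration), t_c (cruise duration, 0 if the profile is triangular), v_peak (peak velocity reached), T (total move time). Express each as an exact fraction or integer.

(v_max)²/a_max = (21/2)²/3 = 147/4
42 ≥ 147/4 ⇒ cruise phase
t_a = (21/2)/3 = 7/2; v_peak = 21/2
d_cruise = 42 − 147/4 = 21/4; t_c = (21/4)/(21/2) = 1/2
T = 2·7/2 + 1/2 = 15/2

t_a=7/2 t_c=1/2 v_peak=21/2 T=15/2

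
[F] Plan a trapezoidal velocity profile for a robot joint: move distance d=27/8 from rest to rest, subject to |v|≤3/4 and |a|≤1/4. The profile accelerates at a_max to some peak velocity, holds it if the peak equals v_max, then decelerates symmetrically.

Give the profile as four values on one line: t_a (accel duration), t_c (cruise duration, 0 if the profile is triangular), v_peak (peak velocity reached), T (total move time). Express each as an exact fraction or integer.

vₘ²/aₘ = (3/4)²/(1/4) = 9/4
27/8 ≥ 9/4 → trapezoidal
t_a = (3/4)/(1/4) = 3; v_peak = 3/4
d_cruise = 27/8 − 9/4 = 9/8; t_c = (9/8)/(3/4) = 3/2
T = 2·3 + 3/2 = 15/2

t_a=3 t_c=3/2 v_peak=3/4 T=15/2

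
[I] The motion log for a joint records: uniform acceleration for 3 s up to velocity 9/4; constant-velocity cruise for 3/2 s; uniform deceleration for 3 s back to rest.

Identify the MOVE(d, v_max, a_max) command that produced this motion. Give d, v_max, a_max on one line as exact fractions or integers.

d=81/8 v_max=9/4 a_max=3/4

a_max = (9/4)/3 = 3/4
d_a = ½·9/4·3 = 27/8; d_c = 9/4·3/2 = 27/8
d = 2·27/8 + 27/8 = 81/8
t_c = 3/2 > 0 so v_max = 9/4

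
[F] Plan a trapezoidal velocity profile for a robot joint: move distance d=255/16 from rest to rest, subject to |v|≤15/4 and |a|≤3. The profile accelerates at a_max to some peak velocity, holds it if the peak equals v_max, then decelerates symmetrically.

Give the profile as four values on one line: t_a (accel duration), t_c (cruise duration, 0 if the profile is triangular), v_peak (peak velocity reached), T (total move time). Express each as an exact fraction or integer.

t_a=5/4 t_c=3 v_peak=15/4 T=11/2

(v_max)²/a_max = (15/4)²/3 = 75/16
255/16 ≥ 75/16 → trapezoidal
t_a = (15/4)/3 = 5/4; v_peak = 15/4
d_cruise = 255/16 − 75/16 = 45/4; t_c = (45/4)/(15/4) = 3
T = 2·5/4 + 3 = 11/2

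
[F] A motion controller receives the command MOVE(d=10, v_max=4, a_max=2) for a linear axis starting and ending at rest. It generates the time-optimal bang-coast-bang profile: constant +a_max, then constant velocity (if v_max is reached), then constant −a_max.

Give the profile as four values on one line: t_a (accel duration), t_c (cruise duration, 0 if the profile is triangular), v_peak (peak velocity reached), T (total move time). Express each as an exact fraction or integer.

(v_max)²/a_max = 4²/2 = 8
10 ≥ 8 so v_max reached
t_a = 4/2 = 2; v_peak = 4
d_cruise = 10 − 8 = 2; t_c = 2/4 = 1/2
T = 2·2 + 1/2 = 9/2

t_a=2 t_c=1/2 v_peak=4 T=9/2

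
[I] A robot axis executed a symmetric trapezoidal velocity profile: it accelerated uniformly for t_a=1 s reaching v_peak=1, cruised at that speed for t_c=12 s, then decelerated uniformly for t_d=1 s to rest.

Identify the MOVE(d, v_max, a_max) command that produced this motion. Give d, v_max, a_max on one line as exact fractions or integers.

a_max = 1/1 = 1
d_a = ½·1·1 = 1/2; d_c = 1·12 = 12
d = 2·1/2 + 12 = 13
t_c = 12 > 0 ⇒ limit active, v_max = 1

d=13 v_max=1 a_max=1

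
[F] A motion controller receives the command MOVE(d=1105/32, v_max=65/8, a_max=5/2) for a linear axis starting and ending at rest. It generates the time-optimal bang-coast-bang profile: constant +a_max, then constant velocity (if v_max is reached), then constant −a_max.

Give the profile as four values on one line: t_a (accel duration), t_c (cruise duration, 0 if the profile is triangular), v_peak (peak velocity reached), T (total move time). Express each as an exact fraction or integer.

vₘ²/aₘ = (65/8)²/(5/2) = 845/32
1105/32 ≥ 845/32 so v_max reached
t_a = (65/8)/(5/2) = 13/4; v_peak = 65/8
d_cruise = 1105/32 − 845/32 = 65/8; t_c = (65/8)/(65/8) = 1
T = 2·13/4 + 1 = 15/2

t_a=13/4 t_c=1 v_peak=65/8 T=15/2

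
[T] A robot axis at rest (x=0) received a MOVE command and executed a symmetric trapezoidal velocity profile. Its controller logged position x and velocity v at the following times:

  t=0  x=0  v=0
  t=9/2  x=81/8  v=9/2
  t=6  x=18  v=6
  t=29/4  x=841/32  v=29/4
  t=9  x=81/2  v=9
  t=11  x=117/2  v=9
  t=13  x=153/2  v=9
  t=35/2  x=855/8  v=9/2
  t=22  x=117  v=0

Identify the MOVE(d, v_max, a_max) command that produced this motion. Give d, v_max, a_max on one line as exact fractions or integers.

d=117 v_max=9 a_max=1

final state: t=22, x=117, v=0 → d = 117
a_max = (9/2−0)/(9/2−0) = 1
max v = 9 over t∈[9,13] → v_max = 9
check: 9·(9+4) = 117 ✓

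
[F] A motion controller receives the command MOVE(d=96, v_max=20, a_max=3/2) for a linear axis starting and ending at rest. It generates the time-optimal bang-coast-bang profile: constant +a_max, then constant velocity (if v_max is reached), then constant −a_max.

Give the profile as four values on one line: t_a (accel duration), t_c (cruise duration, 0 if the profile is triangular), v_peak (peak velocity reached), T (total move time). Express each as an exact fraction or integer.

vₘ²/aₘ = 20²/(3/2) = 800/3
96 < 800/3 → triangular
v_peak = √(96·3/2) = √144 = 12
t_a = 12/(3/2) = 8; t_c = 0
T = 2·8 = 16

t_a=8 t_c=0 v_peak=12 T=16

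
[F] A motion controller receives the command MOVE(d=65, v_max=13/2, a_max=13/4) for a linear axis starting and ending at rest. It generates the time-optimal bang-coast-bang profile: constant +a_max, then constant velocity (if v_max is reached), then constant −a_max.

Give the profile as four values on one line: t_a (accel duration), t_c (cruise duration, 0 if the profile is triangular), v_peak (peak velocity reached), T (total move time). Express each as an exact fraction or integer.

t_a=2 t_c=8 v_peak=13/2 T=12

vₘ²/aₘ = (13/2)²/(13/4) = 13
65 ≥ 13 so v_max reached
t_a = (13/2)/(13/4) = 2; v_peak = 13/2
d_cruise = 65 − 13 = 52; t_c = 52/(13/2) = 8
T = 2·2 + 8 = 12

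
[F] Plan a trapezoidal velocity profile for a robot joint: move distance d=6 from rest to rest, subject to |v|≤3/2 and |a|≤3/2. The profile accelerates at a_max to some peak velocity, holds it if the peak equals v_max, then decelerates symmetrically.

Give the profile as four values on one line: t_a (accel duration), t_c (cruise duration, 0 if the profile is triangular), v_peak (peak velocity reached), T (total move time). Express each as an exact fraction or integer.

t_a=1 t_c=3 v_peak=3/2 T=5

(v_max)²/a_max = (3/2)²/(3/2) = 3/2
6 ≥ 3/2 so v_max reached
t_a = (3/2)/(3/2) = 1; v_peak = 3/2
d_cruise = 6 − 3/2 = 9/2; t_c = (9/2)/(3/2) = 3
T = 2·1 + 3 = 5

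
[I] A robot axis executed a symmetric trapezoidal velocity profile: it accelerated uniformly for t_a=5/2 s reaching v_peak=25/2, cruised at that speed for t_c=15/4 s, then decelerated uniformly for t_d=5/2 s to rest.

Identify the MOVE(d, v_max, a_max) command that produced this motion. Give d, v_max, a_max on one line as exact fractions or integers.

d=625/8 v_max=25/2 a_max=5

a_max = (25/2)/(5/2) = 5
d_a = ½·25/2·5/2 = 125/8; d_c = 25/2·15/4 = 375/8
d = 2·125/8 + 375/8 = 625/8
t_c = 15/4 > 0 so v_max = 25/2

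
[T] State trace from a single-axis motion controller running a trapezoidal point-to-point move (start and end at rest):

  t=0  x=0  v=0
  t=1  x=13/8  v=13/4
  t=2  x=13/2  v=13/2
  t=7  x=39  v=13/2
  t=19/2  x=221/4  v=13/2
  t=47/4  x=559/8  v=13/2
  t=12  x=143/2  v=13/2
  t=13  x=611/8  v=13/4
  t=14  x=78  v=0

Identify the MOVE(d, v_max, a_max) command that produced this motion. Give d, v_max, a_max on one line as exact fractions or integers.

d=78 v_max=13/2 a_max=13/4

final state: t=14, x=78, v=0 → d = 78
a_max = (13/4−0)/(1−0) = 13/4
max v = 13/2 over t∈[2,12] → v_max = 13/2
check: 13/2·(2+10) = 78 ✓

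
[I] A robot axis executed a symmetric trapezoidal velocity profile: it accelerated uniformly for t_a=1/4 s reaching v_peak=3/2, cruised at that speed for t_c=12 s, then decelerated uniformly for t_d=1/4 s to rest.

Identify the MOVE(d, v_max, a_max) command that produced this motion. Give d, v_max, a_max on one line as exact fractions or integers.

a_max = (3/2)/(1/4) = 6
d_a = ½·3/2·1/4 = 3/16; d_c = 3/2·12 = 18
d = 2·3/16 + 18 = 147/8
t_c = 12 > 0 ⇒ limit active, v_max = 3/2

d=147/8 v_max=3/2 a_max=6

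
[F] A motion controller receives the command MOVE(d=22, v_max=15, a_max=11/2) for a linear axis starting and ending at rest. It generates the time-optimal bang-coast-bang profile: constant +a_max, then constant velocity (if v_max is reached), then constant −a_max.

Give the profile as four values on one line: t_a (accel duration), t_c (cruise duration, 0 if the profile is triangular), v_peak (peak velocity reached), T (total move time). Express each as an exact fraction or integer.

v_max²/a_max = 15²/(11/2) = 450/11
22 < 450/11 so t_c = 0
v_peak = √(22·11/2) = √121 = 11
t_a = 11/(11/2) = 2; t_c = 0
T = 2·2 = 4

t_a=2 t_c=0 v_peak=11 T=4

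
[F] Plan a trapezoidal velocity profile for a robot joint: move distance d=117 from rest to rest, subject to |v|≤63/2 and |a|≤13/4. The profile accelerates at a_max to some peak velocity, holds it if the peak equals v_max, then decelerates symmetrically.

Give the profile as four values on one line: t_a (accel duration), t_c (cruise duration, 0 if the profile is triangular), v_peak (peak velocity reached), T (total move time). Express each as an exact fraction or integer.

vₘ²/aₘ = (63/2)²/(13/4) = 3969/13
117 < 3969/13 so t_c = 0
v_peak = √(117·13/4) = √(1521/4) = 39/2
t_a = (39/2)/(13/4) = 6; t_c = 0
T = 2·6 = 12

t_a=6 t_c=0 v_peak=39/2 T=12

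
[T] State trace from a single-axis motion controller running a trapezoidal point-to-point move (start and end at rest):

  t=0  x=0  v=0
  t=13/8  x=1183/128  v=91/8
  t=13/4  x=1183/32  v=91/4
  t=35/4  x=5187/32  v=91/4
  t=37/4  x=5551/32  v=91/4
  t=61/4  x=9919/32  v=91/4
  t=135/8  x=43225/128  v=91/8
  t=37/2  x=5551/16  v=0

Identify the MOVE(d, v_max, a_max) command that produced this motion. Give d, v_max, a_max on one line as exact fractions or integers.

final state: t=37/2, x=5551/16, v=0 → d = 5551/16
a_max = (91/8−0)/(13/8−0) = 7
max v = 91/4 over t∈[13/4,61/4] → v_max = 91/4
check: 91/4·(13/4+12) = 5551/16 ✓

d=5551/16 v_max=91/4 a_max=7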